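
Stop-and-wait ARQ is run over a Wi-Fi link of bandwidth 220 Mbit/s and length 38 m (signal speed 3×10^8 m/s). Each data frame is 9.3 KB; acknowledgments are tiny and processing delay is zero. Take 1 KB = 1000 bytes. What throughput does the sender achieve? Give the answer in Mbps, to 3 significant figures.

220 Mbps

t_tx = L/R = 74400/220000000 = 0.000338182 s.
t_prop = 38/300000000 = 1.26667e-07 s; RTT = 2.53333e-07 s.
Cycle = t_tx + RTT = 0.000338435 s.
Throughput = L / cycle = 74400 / 0.000338435 = 220 Mbps.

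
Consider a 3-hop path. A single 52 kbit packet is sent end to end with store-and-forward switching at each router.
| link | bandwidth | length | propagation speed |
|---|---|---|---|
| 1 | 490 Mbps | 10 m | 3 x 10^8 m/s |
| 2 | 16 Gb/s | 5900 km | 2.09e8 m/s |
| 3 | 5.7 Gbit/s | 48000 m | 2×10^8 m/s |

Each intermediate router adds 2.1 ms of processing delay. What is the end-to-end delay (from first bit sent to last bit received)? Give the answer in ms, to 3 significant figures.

L = 52000 bits.
Transmission delays (L/R per hop): 0.106122, 0.00325, 0.00912281 ms; sum = 0.118495 ms.
Propagation delays (d/s per hop): 3.33333e-05, 28.2297, 0.24 ms; sum = 28.4697 ms.
Processing at 2 router(s): 2 × 2.1 ms = 4.2 ms.
End-to-end = 32.8 ms.

32.8 ms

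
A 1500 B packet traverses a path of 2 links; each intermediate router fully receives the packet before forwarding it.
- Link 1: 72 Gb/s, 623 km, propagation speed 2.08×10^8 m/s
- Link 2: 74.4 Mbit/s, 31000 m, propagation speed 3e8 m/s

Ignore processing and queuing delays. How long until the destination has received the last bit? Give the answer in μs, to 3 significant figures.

L = 1500 × 8 = 12000 bits.
Transmission delays (L/R per hop): 0.166667, 161.29 μs; sum = 161.457 μs.
Propagation delays (d/s per hop): 2995.19, 103.333 μs; sum = 3098.53 μs.
End-to-end = 3260 μs.

3260 μs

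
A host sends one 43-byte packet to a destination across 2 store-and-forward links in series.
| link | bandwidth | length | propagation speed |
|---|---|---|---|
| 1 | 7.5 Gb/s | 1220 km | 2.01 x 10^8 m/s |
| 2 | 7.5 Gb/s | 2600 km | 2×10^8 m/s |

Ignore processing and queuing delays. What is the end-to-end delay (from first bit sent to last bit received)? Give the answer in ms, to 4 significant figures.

L = 43 × 8 = 344 bits.
Transmission delay per hop = L/R = 344/7500000000 = 4.58667e-05 ms; 2 hops → 9.17333e-05 ms.
Propagation delays (d/s per hop): 6.06965, 13 ms; sum = 19.0697 ms.
End-to-end = 19.07 ms.

19.07 ms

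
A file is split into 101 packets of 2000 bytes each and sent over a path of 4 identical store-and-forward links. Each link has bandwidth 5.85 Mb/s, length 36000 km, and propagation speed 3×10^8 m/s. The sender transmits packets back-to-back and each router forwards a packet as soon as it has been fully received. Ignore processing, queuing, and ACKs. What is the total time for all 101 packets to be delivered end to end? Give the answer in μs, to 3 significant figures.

Per-hop transmission t_tx = L/R = 16000/5850000 = 2735.04 μs.
Per-hop propagation t_prop = 36000000/300000000 = 120000 μs.
Pipeline fill: first packet needs 4·t_tx to clear all hops; remaining 100 packets each add one t_tx.
Total = (4+101-1)·t_tx + 4·t_prop = 104·2735.04 + 4·120000 = 764000 μs.

764000 μs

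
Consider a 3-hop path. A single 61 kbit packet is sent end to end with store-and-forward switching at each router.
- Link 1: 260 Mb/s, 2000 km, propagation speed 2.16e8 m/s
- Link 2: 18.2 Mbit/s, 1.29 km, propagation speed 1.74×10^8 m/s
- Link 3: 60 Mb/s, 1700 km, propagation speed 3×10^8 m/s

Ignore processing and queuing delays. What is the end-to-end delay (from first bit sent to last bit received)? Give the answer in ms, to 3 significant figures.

19.5 ms

L = 61000 bits.
Transmission delays (L/R per hop): 0.234615, 3.35165, 1.01667 ms; sum = 4.60293 ms.
Propagation delays (d/s per hop): 9.25926, 0.00741379, 5.66667 ms; sum = 14.9333 ms.
End-to-end = 19.5 ms.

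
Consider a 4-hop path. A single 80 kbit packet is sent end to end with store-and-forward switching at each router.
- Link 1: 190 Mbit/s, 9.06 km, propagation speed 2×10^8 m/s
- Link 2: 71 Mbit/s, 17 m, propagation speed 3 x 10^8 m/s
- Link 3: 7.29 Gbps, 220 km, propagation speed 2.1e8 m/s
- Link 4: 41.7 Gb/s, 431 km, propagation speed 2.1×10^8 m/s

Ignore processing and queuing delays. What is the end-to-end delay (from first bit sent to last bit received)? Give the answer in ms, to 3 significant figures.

L = 80000 bits.
Transmission delays (L/R per hop): 0.421053, 1.12676, 0.0109739, 0.00191847 ms; sum = 1.56071 ms.
Propagation delays (d/s per hop): 0.0453, 5.66667e-05, 1.04762, 2.05238 ms; sum = 3.14536 ms.
End-to-end = 4.71 ms.

4.71 ms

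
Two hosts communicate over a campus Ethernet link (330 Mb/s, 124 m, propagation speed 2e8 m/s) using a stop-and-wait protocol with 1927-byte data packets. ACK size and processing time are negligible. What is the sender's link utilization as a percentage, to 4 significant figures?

t_tx = L/R = 15416/330000000 = 4.67152e-05 s.
t_prop = 124/200000000 = 6.2e-07 s; RTT = 1.24e-06 s.
Cycle = t_tx + RTT = 4.79552e-05 s.
Utilization = t_tx / cycle = 4.67152e-05/4.79552e-05 = 97.41 %.

97.41 %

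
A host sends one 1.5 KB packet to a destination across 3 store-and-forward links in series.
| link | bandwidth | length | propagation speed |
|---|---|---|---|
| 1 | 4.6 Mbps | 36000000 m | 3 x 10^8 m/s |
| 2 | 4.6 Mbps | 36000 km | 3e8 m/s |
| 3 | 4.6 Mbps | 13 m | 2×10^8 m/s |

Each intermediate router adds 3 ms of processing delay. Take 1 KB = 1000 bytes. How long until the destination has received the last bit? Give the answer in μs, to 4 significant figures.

L = 12000 bits.
Transmission delay per hop = L/R = 12000/4600000 = 2608.7 μs; 3 hops → 7826.09 μs.
Propagation delays (d/s per hop): 120000, 120000, 0.065 μs; sum = 240000 μs.
Processing at 2 router(s): 2 × 3 ms = 6000 μs.
End-to-end = 253800 μs.

253800 μs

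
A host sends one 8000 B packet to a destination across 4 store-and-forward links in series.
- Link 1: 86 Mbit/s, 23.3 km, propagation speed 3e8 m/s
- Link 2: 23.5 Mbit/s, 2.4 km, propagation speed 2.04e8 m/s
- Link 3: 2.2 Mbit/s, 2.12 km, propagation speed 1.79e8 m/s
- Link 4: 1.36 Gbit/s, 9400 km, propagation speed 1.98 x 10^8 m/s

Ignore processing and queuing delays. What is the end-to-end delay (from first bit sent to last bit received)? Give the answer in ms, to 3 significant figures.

80.2 ms

L = 8000 × 8 = 64000 bits.
Transmission delays (L/R per hop): 0.744186, 2.7234, 29.0909, 0.0470588 ms; sum = 32.6056 ms.
Propagation delays (d/s per hop): 0.0776667, 0.0117647, 0.0118436, 47.4747 ms; sum = 47.576 ms.
End-to-end = 80.2 ms.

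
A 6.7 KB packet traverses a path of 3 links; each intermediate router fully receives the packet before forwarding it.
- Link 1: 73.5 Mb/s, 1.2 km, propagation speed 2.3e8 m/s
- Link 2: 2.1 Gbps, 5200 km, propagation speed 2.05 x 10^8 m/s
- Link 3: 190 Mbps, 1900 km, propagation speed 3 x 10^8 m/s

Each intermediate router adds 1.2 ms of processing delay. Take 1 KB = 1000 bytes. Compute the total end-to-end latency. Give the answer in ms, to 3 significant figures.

L = 53600 bits.
Transmission delays (L/R per hop): 0.729252, 0.0255238, 0.282105 ms; sum = 1.03688 ms.
Propagation delays (d/s per hop): 0.00521739, 25.3659, 6.33333 ms; sum = 31.7044 ms.
Processing at 2 router(s): 2 × 1.2 ms = 2.4 ms.
End-to-end = 35.1 ms.

35.1 ms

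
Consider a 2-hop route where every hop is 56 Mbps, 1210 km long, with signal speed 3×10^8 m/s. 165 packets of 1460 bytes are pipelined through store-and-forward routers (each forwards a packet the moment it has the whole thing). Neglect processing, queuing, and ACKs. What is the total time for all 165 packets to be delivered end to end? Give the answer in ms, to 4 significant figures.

42.69 ms

Per-hop transmission t_tx = L/R = 11680/56000000 = 0.208571 ms.
Per-hop propagation t_prop = 1210000/300000000 = 4.03333 ms.
Pipeline fill: first packet needs 2·t_tx to clear all hops; remaining 164 packets each add one t_tx.
Total = (2+165-1)·t_tx + 2·t_prop = 166·0.208571 + 2·4.03333 = 42.69 ms.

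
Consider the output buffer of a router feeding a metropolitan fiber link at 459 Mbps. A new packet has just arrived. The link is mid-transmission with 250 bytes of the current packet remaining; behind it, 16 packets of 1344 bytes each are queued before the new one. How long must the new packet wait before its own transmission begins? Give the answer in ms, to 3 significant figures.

0.379 ms

Each queued packet: L/R = 10752/459000000 = 0.0234248 ms.
16 queued → 0.374797 ms.
Plus remaining 2000 bits of current packet: 0.0043573 ms.
Queuing delay = 0.379 ms.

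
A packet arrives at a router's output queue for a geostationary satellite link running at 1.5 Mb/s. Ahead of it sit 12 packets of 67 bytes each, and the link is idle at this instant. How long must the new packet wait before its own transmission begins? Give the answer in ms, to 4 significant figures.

4.288 ms

Each queued packet: L/R = 536/1500000 = 0.357333 ms.
12 queued → 4.288 ms.
Queuing delay = 4.288 ms.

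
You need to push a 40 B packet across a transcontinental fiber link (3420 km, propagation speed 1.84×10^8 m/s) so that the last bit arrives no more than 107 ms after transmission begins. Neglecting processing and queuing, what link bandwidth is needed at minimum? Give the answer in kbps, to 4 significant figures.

3.619 kbps

L = 320 bits.
Propagation delay = 3420000 / 184000000 = 18.587 ms.
Transmission budget = 107 − 18.587 = 88.413 ms.
R ≥ L / t_tx = 320 bits / 0.088413 s = 3.619 kbps.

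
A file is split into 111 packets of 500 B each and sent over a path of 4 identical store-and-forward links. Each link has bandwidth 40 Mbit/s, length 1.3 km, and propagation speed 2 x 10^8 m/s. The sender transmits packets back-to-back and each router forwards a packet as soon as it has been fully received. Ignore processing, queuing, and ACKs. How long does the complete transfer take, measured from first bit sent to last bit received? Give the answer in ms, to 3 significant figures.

11.4 ms

Per-hop transmission t_tx = L/R = 4000/40000000 = 0.1 ms.
Per-hop propagation t_prop = 1300/200000000 = 0.0065 ms.
Pipeline fill: first packet needs 4·t_tx to clear all hops; remaining 110 packets each add one t_tx.
Total = (4+111-1)·t_tx + 4·t_prop = 114·0.1 + 4·0.0065 = 11.4 ms.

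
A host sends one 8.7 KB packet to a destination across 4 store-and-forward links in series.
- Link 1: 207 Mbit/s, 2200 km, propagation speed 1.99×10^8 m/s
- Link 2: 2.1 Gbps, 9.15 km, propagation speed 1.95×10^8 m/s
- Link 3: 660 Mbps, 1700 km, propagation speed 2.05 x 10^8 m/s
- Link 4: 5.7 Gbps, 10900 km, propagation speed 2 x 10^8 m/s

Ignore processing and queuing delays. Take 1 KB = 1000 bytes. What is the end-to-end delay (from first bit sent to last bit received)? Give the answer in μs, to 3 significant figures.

L = 69600 bits.
Transmission delays (L/R per hop): 336.232, 33.1429, 105.455, 12.2105 μs; sum = 487.04 μs.
Propagation delays (d/s per hop): 11055.3, 46.9231, 8292.68, 54500 μs; sum = 73894.9 μs.
End-to-end = 74400 μs.

74400 μs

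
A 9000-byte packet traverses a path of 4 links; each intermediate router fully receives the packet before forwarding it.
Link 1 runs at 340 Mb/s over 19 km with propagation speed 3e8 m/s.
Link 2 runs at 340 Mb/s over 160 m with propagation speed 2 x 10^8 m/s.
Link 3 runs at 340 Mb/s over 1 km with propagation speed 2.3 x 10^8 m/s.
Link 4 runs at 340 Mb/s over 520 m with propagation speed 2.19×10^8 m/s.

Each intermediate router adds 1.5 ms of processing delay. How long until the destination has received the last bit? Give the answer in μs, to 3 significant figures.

L = 9000 × 8 = 72000 bits.
Transmission delay per hop = L/R = 72000/340000000 = 211.765 μs; 4 hops → 847.059 μs.
Propagation delays (d/s per hop): 63.3333, 0.8, 4.34783, 2.37443 μs; sum = 70.8556 μs.
Processing at 3 router(s): 3 × 1.5 ms = 4500 μs.
End-to-end = 5420 μs.

5420 μs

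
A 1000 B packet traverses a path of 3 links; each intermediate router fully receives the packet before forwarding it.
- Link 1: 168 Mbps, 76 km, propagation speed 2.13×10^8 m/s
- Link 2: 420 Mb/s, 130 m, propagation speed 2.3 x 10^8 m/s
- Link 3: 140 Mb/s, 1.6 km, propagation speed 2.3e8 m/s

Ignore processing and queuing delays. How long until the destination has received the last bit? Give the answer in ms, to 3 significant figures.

L = 1000 × 8 = 8000 bits.
Transmission delays (L/R per hop): 0.047619, 0.0190476, 0.0571429 ms; sum = 0.12381 ms.
Propagation delays (d/s per hop): 0.356808, 0.000565217, 0.00695652 ms; sum = 0.364329 ms.
End-to-end = 0.488 ms.

0.488 ms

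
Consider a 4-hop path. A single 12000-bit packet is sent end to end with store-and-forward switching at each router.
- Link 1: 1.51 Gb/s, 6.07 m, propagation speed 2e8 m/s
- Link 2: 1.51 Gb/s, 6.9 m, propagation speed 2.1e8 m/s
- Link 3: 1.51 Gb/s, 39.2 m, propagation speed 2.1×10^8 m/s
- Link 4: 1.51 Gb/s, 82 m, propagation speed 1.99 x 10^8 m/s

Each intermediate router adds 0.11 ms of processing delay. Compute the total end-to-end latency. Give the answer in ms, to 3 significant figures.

0.362 ms

Transmission delay per hop = L/R = 12000/1510000000 = 0.00794702 ms; 4 hops → 0.0317881 ms.
Propagation delays (d/s per hop): 3.035e-05, 3.28571e-05, 0.000186667, 0.00041206 ms; sum = 0.000661934 ms.
Processing at 3 router(s): 3 × 0.11 ms = 0.33 ms.
End-to-end = 0.362 ms.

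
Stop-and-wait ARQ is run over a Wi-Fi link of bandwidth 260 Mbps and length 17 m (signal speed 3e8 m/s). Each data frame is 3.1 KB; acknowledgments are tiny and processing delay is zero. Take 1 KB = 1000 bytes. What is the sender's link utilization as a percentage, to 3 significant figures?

99.9 %

t_tx = L/R = 24800/260000000 = 9.53846e-05 s.
t_prop = 17/300000000 = 5.66667e-08 s; RTT = 1.13333e-07 s.
Cycle = t_tx + RTT = 9.54979e-05 s.
Utilization = t_tx / cycle = 9.53846e-05/9.54979e-05 = 99.9 %.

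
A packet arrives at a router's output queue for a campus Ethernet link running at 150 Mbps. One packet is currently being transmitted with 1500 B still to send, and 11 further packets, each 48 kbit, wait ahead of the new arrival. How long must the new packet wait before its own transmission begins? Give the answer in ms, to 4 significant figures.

3.600 ms

Each queued packet: L/R = 48000/150000000 = 0.32 ms.
11 queued → 3.52 ms.
Plus remaining 12000 bits of current packet: 0.08 ms.
Queuing delay = 3.600 ms.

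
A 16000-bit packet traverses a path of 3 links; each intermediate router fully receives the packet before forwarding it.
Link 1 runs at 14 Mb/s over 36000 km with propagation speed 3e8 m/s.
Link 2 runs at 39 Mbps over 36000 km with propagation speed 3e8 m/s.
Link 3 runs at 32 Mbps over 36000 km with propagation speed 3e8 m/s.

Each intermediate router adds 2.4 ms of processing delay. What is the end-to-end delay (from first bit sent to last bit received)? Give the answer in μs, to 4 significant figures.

366900 μs

Transmission delays (L/R per hop): 1142.86, 410.256, 500 μs; sum = 2053.11 μs.
Propagation delays (d/s per hop): 120000, 120000, 120000 μs; sum = 360000 μs.
Processing at 2 router(s): 2 × 2.4 ms = 4800 μs.
End-to-end = 366900 μs.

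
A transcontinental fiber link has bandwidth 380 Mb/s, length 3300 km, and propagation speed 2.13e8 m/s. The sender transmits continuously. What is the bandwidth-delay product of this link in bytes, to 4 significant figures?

Propagation delay = 3300000 / 213000000 = 0.015493 s.
BDP = R × t_prop = 380000000 × 0.015493 = 5887320 bits.
In bytes: 5887320/8 = 735900 bytes.

735900 bytes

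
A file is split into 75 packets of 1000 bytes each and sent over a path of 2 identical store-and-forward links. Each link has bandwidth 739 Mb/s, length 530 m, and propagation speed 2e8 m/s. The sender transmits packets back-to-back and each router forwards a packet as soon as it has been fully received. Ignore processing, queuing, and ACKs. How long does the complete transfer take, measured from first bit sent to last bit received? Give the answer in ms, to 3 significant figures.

Per-hop transmission t_tx = L/R = 8000/739000000 = 0.0108254 ms.
Per-hop propagation t_prop = 530/200000000 = 0.00265 ms.
Pipeline fill: first packet needs 2·t_tx to clear all hops; remaining 74 packets each add one t_tx.
Total = (2+75-1)·t_tx + 2·t_prop = 76·0.0108254 + 2·0.00265 = 0.828 ms.

0.828 ms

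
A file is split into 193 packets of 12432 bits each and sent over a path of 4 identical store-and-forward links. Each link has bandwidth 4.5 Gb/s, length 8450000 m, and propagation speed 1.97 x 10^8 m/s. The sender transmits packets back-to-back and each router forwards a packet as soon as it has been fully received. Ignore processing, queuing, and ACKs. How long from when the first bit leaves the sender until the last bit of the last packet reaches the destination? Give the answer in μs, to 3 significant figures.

Per-hop transmission t_tx = L/R = 12432/4500000000 = 2.76267 μs.
Per-hop propagation t_prop = 8450000/197000000 = 42893.4 μs.
Pipeline fill: first packet needs 4·t_tx to clear all hops; remaining 192 packets each add one t_tx.
Total = (4+193-1)·t_tx + 4·t_prop = 196·2.76267 + 4·42893.4 = 172000 μs.

172000 μs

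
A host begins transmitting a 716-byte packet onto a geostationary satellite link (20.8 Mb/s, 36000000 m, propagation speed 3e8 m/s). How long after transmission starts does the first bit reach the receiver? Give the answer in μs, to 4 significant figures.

120000 μs

First bit experiences only propagation delay: d/s = 36000000/300000000 = 120000 μs.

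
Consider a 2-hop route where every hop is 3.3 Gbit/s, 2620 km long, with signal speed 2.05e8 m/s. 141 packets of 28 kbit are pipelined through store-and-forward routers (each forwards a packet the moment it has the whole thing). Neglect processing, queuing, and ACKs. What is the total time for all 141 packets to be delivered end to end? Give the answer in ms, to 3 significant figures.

Per-hop transmission t_tx = L/R = 28000/3300000000 = 0.00848485 ms.
Per-hop propagation t_prop = 2620000/2.05e+08 = 12.7805 ms.
Pipeline fill: first packet needs 2·t_tx to clear all hops; remaining 140 packets each add one t_tx.
Total = (2+141-1)·t_tx + 2·t_prop = 142·0.00848485 + 2·12.7805 = 26.8 ms.

26.8 ms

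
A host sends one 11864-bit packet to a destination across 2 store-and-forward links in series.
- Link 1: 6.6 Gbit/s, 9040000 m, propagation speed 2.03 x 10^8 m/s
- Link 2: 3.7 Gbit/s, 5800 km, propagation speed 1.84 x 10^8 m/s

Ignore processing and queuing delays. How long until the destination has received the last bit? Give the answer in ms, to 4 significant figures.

76.06 ms

Transmission delays (L/R per hop): 0.00179758, 0.00320649 ms; sum = 0.00500406 ms.
Propagation delays (d/s per hop): 44.532, 31.5217 ms; sum = 76.0538 ms.
End-to-end = 76.06 ms.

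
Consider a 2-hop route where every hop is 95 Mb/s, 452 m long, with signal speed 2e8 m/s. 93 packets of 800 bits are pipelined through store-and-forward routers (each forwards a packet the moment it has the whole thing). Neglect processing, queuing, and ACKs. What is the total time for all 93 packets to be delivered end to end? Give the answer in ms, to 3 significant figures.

0.796 ms

Per-hop transmission t_tx = L/R = 800/95000000 = 0.00842105 ms.
Per-hop propagation t_prop = 452/200000000 = 0.00226 ms.
Pipeline fill: first packet needs 2·t_tx to clear all hops; remaining 92 packets each add one t_tx.
Total = (2+93-1)·t_tx + 2·t_prop = 94·0.00842105 + 2·0.00226 = 0.796 ms.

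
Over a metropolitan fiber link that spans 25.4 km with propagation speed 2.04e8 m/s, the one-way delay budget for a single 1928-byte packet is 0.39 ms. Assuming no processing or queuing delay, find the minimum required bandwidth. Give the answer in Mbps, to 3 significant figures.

58.1 Mbps

L = 15424 bits.
Propagation delay = 25400 / 204000000 = 0.12451 ms.
Transmission budget = 0.39 − 0.12451 = 0.26549 ms.
R ≥ L / t_tx = 15424 bits / 0.00026549 s = 58.1 Mbps.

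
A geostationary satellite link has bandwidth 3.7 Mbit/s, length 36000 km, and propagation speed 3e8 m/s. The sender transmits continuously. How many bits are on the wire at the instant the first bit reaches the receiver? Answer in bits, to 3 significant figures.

Propagation delay = 36000000 / 300000000 = 0.12 s.
BDP = R × t_prop = 3700000 × 0.12 = 444000 bits.

444000 bits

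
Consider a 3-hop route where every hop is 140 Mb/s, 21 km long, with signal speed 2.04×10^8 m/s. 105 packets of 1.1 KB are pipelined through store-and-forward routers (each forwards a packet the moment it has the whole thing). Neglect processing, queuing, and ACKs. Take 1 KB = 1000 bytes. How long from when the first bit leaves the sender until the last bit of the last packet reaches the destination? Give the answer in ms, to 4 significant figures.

Per-hop transmission t_tx = L/R = 8800/140000000 = 0.0628571 ms.
Per-hop propagation t_prop = 21000/204000000 = 0.102941 ms.
Pipeline fill: first packet needs 3·t_tx to clear all hops; remaining 104 packets each add one t_tx.
Total = (3+105-1)·t_tx + 3·t_prop = 107·0.0628571 + 3·0.102941 = 7.035 ms.

7.035 ms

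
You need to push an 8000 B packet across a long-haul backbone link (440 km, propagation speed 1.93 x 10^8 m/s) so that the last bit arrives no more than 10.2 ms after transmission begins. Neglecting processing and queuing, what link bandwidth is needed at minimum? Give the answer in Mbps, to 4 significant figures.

L = 64000 bits.
Propagation delay = 440000 / 193000000 = 2.27979 ms.
Transmission budget = 10.2 − 2.27979 = 7.92021 ms.
R ≥ L / t_tx = 64000 bits / 0.00792021 s = 8.081 Mbps.

8.081 Mbps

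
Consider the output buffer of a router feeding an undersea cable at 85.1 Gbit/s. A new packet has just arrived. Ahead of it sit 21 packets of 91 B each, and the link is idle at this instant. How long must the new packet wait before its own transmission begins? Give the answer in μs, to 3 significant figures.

Each queued packet: L/R = 728/85100000000 = 0.00855464 μs.
21 queued → 0.179647 μs.
Queuing delay = 0.180 μs.

0.180 μs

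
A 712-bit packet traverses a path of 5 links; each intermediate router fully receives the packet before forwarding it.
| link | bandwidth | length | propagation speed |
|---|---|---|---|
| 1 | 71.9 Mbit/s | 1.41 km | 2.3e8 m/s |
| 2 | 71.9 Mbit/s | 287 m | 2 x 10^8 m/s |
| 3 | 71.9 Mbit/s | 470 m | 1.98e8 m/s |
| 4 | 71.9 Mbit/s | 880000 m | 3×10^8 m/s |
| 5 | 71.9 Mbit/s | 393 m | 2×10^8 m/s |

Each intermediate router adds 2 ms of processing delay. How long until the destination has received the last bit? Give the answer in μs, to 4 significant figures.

10990 μs

Transmission delay per hop = L/R = 712/71900000 = 9.90264 μs; 5 hops → 49.5132 μs.
Propagation delays (d/s per hop): 6.13043, 1.435, 2.37374, 2933.33, 1.965 μs; sum = 2945.24 μs.
Processing at 4 router(s): 4 × 2 ms = 8000 μs.
End-to-end = 10990 μs.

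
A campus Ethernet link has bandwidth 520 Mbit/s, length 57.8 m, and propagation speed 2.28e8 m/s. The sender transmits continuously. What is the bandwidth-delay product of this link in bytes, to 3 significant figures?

Propagation delay = 57.8 / 2.28e+08 = 2.53509e-07 s.
BDP = R × t_prop = 520000000 × 2.53509e-07 = 131.825 bits.
In bytes: 131.825/8 = 16.5 bytes.

16.5 bytes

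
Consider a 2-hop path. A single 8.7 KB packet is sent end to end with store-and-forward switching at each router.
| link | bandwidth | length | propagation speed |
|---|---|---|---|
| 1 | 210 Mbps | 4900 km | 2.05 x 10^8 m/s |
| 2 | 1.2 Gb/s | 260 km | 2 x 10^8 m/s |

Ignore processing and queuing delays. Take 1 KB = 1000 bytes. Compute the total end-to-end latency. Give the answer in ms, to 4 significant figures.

25.59 ms

L = 69600 bits.
Transmission delays (L/R per hop): 0.331429, 0.058 ms; sum = 0.389429 ms.
Propagation delays (d/s per hop): 23.9024, 1.3 ms; sum = 25.2024 ms.
End-to-end = 25.59 ms.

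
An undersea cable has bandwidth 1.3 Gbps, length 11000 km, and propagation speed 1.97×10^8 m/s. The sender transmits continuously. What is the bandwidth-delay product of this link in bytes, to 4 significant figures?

Propagation delay = 11000000 / 197000000 = 0.0558376 s.
BDP = R × t_prop = 1300000000 × 0.0558376 = 72588800 bits.
In bytes: 72588800/8 = 9074000 bytes.

9074000 bytes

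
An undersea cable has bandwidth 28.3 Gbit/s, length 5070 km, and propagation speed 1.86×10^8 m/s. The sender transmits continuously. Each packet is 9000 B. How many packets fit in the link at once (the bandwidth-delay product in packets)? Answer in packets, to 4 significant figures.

10710 packets

Propagation delay = 5070000 / 186000000 = 0.0272581 s.
BDP = R × t_prop = 28300000000 × 0.0272581 = 771403000 bits.
In packets of 72000 bits: 10710 packets.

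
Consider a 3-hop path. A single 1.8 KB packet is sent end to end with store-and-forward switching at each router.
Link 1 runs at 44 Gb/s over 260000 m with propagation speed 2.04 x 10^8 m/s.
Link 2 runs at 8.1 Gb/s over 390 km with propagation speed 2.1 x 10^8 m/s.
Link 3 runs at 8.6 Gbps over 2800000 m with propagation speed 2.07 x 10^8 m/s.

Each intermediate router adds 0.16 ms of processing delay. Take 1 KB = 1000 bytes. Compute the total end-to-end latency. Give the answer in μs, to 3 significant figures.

L = 14400 bits.
Transmission delays (L/R per hop): 0.327273, 1.77778, 1.67442 μs; sum = 3.77947 μs.
Propagation delays (d/s per hop): 1274.51, 1857.14, 13526.6 μs; sum = 16658.2 μs.
Processing at 2 router(s): 2 × 0.16 ms = 320 μs.
End-to-end = 17000 μs.

17000 μs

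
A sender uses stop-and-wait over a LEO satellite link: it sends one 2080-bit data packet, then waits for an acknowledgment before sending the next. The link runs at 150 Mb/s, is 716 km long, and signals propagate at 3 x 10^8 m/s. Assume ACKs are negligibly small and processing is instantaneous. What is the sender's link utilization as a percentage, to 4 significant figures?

0.2897 %

t_tx = L/R = 2080/150000000 = 1.38667e-05 s.
t_prop = 716000/300000000 = 0.00238667 s; RTT = 0.00477333 s.
Cycle = t_tx + RTT = 0.0047872 s.
Utilization = t_tx / cycle = 1.38667e-05/0.0047872 = 0.2897 %.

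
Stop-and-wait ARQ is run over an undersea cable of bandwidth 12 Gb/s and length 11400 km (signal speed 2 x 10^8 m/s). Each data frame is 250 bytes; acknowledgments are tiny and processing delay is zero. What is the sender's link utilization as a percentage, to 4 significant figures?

0.0001462 %

t_tx = L/R = 2000/12000000000 = 1.66667e-07 s.
t_prop = 11400000/200000000 = 0.057 s; RTT = 0.114 s.
Cycle = t_tx + RTT = 0.114 s.
Utilization = t_tx / cycle = 1.66667e-07/0.114 = 0.0001462 %.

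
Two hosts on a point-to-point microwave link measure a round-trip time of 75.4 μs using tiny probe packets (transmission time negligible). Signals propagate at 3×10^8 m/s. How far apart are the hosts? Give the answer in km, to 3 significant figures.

One-way propagation = RTT/2 = 37.7 μs.
d = s × t = 300000000 × 3.77e-05 = 11.3 km.

11.3 km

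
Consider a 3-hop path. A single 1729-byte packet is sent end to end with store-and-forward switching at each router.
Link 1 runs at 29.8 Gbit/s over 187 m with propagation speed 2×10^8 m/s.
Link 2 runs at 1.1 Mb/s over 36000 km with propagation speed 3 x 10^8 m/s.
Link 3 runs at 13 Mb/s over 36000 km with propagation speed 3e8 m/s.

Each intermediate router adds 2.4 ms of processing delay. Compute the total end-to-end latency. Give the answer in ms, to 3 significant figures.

258 ms

L = 1729 × 8 = 13832 bits.
Transmission delays (L/R per hop): 0.000464161, 12.5745, 1.064 ms; sum = 13.639 ms.
Propagation delays (d/s per hop): 0.000935, 120, 120 ms; sum = 240.001 ms.
Processing at 2 router(s): 2 × 2.4 ms = 4.8 ms.
End-to-end = 258 ms.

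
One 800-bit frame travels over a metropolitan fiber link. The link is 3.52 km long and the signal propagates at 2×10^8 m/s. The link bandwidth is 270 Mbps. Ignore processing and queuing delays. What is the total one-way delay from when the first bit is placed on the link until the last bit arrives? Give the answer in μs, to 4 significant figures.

Transmission delay = L/R = 800 / 270000000 = 2.96296 μs.
Propagation delay = d/s = 3520 m / 200000000 m/s = 17.6 μs.
Total = 20.56 μs.

20.56 μs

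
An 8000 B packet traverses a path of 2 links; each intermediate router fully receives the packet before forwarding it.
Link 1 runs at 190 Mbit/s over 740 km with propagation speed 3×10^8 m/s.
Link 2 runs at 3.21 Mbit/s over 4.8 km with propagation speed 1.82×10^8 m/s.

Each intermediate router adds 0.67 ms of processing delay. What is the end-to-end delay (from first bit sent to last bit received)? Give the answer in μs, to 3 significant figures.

23400 μs

L = 8000 × 8 = 64000 bits.
Transmission delays (L/R per hop): 336.842, 19937.7 μs; sum = 20274.5 μs.
Propagation delays (d/s per hop): 2466.67, 26.3736 μs; sum = 2493.04 μs.
Processing at 1 router(s): 1 × 0.67 ms = 670 μs.
End-to-end = 23400 μs.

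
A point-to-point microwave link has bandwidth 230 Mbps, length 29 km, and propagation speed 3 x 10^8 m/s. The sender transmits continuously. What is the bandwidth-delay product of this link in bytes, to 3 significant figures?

Propagation delay = 29000 / 300000000 = 9.66667e-05 s.
BDP = R × t_prop = 230000000 × 9.66667e-05 = 22233.3 bits.
In bytes: 22233.3/8 = 2780 bytes.

2780 bytes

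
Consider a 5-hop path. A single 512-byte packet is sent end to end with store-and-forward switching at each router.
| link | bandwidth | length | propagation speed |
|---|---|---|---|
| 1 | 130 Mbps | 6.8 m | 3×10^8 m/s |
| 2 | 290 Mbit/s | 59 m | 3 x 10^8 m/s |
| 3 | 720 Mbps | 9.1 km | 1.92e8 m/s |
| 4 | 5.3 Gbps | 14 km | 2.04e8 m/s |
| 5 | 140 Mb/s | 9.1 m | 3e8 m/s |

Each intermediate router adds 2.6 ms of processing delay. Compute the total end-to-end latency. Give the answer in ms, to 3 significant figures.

10.6 ms

L = 512 × 8 = 4096 bits.
Transmission delays (L/R per hop): 0.0315077, 0.0141241, 0.00568889, 0.00077283, 0.0292571 ms; sum = 0.0813507 ms.
Propagation delays (d/s per hop): 2.26667e-05, 0.000196667, 0.0473958, 0.0686275, 3.03333e-05 ms; sum = 0.116273 ms.
Processing at 4 router(s): 4 × 2.6 ms = 10.4 ms.
End-to-end = 10.6 ms.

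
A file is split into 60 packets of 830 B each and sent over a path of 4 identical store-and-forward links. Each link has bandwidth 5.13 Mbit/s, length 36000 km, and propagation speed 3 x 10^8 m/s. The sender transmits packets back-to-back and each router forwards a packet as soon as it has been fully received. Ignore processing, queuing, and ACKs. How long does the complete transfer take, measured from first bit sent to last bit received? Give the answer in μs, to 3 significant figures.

Per-hop transmission t_tx = L/R = 6640/5130000 = 1294.35 μs.
Per-hop propagation t_prop = 36000000/300000000 = 120000 μs.
Pipeline fill: first packet needs 4·t_tx to clear all hops; remaining 59 packets each add one t_tx.
Total = (4+60-1)·t_tx + 4·t_prop = 63·1294.35 + 4·120000 = 562000 μs.

562000 μs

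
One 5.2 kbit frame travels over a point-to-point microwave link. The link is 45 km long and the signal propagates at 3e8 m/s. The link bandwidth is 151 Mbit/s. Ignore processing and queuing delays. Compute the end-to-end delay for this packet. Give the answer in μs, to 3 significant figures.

184 μs

L = 5200 bits.
Transmission delay = L/R = 5200 / 151000000 = 34.4371 μs.
Propagation delay = d/s = 45000 m / 300000000 m/s = 150 μs.
Total = 184 μs.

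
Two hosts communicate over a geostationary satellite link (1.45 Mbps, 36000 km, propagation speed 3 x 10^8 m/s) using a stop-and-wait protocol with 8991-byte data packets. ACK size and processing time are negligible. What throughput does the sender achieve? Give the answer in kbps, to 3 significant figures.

t_tx = L/R = 71928/1450000 = 0.0496055 s.
t_prop = 36000000/300000000 = 0.12 s; RTT = 0.24 s.
Cycle = t_tx + RTT = 0.289606 s.
Throughput = L / cycle = 71928 / 0.289606 = 248 kbps.

248 kbps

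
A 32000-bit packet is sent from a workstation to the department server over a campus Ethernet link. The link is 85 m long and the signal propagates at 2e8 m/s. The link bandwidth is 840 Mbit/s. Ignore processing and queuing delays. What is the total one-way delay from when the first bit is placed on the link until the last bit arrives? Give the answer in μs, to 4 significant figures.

Transmission delay = L/R = 32000 / 840000000 = 38.0952 μs.
Propagation delay = d/s = 85 m / 200000000 m/s = 0.425 μs.
Total = 38.52 μs.

38.52 μs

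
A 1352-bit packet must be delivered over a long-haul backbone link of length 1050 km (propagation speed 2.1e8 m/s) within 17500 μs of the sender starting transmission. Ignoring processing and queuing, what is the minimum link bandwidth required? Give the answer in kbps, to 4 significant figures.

108.2 kbps

Propagation delay = 1050000 / 210000000 = 5000 μs.
Transmission budget = 17500 − 5000 = 12500 μs.
R ≥ L / t_tx = 1352 bits / 0.0125 s = 108.2 kbps.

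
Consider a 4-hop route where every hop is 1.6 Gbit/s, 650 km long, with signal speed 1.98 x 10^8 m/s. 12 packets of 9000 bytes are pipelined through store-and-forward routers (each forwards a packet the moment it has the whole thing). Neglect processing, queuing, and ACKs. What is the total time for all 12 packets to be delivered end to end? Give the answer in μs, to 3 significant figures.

13800 μs

Per-hop transmission t_tx = L/R = 72000/1600000000 = 45 μs.
Per-hop propagation t_prop = 650000/198000000 = 3282.83 μs.
Pipeline fill: first packet needs 4·t_tx to clear all hops; remaining 11 packets each add one t_tx.
Total = (4+12-1)·t_tx + 4·t_prop = 15·45 + 4·3282.83 = 13800 μs.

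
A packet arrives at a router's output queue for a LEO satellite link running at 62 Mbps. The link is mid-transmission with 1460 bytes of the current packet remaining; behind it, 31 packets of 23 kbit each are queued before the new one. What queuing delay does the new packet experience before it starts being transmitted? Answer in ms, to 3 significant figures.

11.7 ms

Each queued packet: L/R = 23000/62000000 = 0.370968 ms.
31 queued → 11.5 ms.
Plus remaining 11680 bits of current packet: 0.188387 ms.
Queuing delay = 11.7 ms.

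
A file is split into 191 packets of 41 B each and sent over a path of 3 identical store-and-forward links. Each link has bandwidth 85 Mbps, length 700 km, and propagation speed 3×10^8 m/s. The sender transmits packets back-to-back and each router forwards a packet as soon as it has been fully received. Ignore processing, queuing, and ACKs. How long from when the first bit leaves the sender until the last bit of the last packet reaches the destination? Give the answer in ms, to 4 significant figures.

Per-hop transmission t_tx = L/R = 328/85000000 = 0.00385882 ms.
Per-hop propagation t_prop = 700000/300000000 = 2.33333 ms.
Pipeline fill: first packet needs 3·t_tx to clear all hops; remaining 190 packets each add one t_tx.
Total = (3+191-1)·t_tx + 3·t_prop = 193·0.00385882 + 3·2.33333 = 7.745 ms.

7.745 ms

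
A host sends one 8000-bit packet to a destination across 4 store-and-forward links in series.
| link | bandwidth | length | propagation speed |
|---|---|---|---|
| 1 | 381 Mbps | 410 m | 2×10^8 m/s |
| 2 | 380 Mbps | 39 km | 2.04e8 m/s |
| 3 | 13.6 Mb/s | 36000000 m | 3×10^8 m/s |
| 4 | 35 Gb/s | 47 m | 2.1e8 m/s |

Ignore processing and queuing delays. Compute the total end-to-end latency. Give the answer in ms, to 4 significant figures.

Transmission delays (L/R per hop): 0.0209974, 0.0210526, 0.588235, 0.000228571 ms; sum = 0.630514 ms.
Propagation delays (d/s per hop): 0.00205, 0.191176, 120, 0.00022381 ms; sum = 120.193 ms.
End-to-end = 120.8 ms.

120.8 ms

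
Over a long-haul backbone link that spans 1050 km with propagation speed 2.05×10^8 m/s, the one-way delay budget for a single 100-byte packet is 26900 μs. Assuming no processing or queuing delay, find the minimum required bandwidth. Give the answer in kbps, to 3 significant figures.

36.7 kbps

L = 800 bits.
Propagation delay = 1050000 / 2.05e+08 = 5121.95 μs.
Transmission budget = 26900 − 5121.95 = 21778 μs.
R ≥ L / t_tx = 800 bits / 0.021778 s = 36.7 kbps.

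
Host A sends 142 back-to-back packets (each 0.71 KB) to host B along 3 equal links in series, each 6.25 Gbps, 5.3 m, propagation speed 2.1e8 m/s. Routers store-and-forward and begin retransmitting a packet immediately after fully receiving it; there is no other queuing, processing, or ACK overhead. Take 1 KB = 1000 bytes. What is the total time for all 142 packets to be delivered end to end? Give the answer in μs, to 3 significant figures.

Per-hop transmission t_tx = L/R = 5680/6250000000 = 0.9088 μs.
Per-hop propagation t_prop = 5.3/210000000 = 0.0252381 μs.
Pipeline fill: first packet needs 3·t_tx to clear all hops; remaining 141 packets each add one t_tx.
Total = (3+142-1)·t_tx + 3·t_prop = 144·0.9088 + 3·0.0252381 = 131 μs.

131 μs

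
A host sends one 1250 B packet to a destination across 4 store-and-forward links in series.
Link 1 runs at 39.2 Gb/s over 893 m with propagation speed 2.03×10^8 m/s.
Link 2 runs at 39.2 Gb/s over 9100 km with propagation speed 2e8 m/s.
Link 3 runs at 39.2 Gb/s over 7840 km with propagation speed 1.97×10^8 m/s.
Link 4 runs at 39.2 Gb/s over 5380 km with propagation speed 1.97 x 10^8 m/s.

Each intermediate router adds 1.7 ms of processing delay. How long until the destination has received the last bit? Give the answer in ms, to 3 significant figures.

118 ms

L = 1250 × 8 = 10000 bits.
Transmission delay per hop = L/R = 10000/39200000000 = 0.000255102 ms; 4 hops → 0.00102041 ms.
Propagation delays (d/s per hop): 0.00439901, 45.5, 39.797, 27.3096 ms; sum = 112.611 ms.
Processing at 3 router(s): 3 × 1.7 ms = 5.1 ms.
End-to-end = 118 ms.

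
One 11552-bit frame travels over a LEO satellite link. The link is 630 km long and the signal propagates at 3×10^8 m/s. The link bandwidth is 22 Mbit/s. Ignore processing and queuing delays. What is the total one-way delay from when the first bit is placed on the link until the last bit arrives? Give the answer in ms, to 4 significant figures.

Transmission delay = L/R = 11552 / 22000000 = 0.525091 ms.
Propagation delay = d/s = 630000 m / 300000000 m/s = 2.1 ms.
Total = 2.625 ms.

2.625 ms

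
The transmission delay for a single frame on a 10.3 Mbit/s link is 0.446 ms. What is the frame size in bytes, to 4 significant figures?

574.2 bytes

L = R × t_tx = 10300000 b/s × 0.000446 s = 4593.8 bits.
In bytes: 4593.8 / 8 = 574.2 bytes.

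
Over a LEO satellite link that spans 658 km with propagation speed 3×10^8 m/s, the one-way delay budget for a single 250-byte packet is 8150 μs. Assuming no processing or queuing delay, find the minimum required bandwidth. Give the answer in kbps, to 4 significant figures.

L = 2000 bits.
Propagation delay = 658000 / 300000000 = 2193.33 μs.
Transmission budget = 8150 − 2193.33 = 5956.67 μs.
R ≥ L / t_tx = 2000 bits / 0.00595667 s = 335.8 kbps.

335.8 kbps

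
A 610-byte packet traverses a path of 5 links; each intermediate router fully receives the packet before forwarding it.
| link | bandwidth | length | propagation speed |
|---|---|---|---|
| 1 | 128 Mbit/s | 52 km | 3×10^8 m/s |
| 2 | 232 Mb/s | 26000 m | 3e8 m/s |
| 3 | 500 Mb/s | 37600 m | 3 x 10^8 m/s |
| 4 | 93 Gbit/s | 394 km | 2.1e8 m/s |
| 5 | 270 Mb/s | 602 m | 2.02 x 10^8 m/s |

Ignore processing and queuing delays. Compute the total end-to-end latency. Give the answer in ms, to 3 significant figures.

L = 610 × 8 = 4880 bits.
Transmission delays (L/R per hop): 0.038125, 0.0210345, 0.00976, 5.24731e-05, 0.0180741 ms; sum = 0.087046 ms.
Propagation delays (d/s per hop): 0.173333, 0.0866667, 0.125333, 1.87619, 0.0029802 ms; sum = 2.2645 ms.
End-to-end = 2.35 ms.

2.35 ms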